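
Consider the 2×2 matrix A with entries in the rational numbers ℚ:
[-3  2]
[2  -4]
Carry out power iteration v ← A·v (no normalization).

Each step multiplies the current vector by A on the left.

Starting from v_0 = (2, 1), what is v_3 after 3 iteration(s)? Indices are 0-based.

v_3 = (-52, 56)

v_0 = (2, 1).
v_1 = A·v_0 = (-4, 0).
v_2 = A·v_1 = (12, -8).
v_3 = A·v_2 = (-52, 56).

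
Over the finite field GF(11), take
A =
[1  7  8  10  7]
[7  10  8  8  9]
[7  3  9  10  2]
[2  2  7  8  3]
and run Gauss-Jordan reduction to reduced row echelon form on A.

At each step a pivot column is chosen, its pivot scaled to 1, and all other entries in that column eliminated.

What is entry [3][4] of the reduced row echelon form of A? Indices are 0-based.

M[3][4] = 4

pivot(0,0)=1: scale R0 → (1, 7, 8, 10, 7)
  clear (1,0): R1 −= (7)R0 → (0, 5, 7, 4, 4)
  clear (2,0): R2 −= (7)R0 → (0, 9, 8, 6, 8)
  clear (3,0): R3 −= (2)R0 → (0, 10, 2, 10, 0)
pivot(1,1)=5: scale R1 → (0, 1, 8, 3, 3)
  clear (0,1): R0 −= (7)R1 → (1, 0, 7, 0, 8)
  clear (2,1): R2 −= (9)R1 → (0, 0, 2, 1, 3)
  clear (3,1): R3 −= (10)R1 → (0, 0, 10, 2, 3)
pivot(2,2)=2: scale R2 → (0, 0, 1, 6, 7)
  clear (0,2): R0 −= (7)R2 → (1, 0, 0, 2, 3)
  clear (1,2): R1 −= (8)R2 → (0, 1, 0, 10, 2)
  clear (3,2): R3 −= (10)R2 → (0, 0, 0, 8, 10)
pivot(3,3)=8: scale R3 → (0, 0, 0, 1, 4)
  clear (0,3): R0 −= (2)R3 → (1, 0, 0, 0, 6)
  clear (1,3): R1 −= (10)R3 → (0, 1, 0, 0, 6)
  clear (2,3): R2 −= (6)R3 → (0, 0, 1, 0, 5)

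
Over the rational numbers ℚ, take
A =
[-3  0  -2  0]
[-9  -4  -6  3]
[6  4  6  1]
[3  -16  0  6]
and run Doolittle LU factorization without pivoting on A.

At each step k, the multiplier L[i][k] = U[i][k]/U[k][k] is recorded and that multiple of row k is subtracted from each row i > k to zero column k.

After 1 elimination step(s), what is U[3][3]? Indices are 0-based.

U[3][3] = 6

Step 1: pivot at (0,0) is -3.
  row1 ← row1 − (3)·row0  ⇒  L[1][0]=3, U row1=(0, -4, 0, 3)
  row2 ← row2 − (-2)·row0  ⇒  L[2][0]=-2, U row2=(0, 4, 2, 1)
  row3 ← row3 − (-1)·row0  ⇒  L[3][0]=-1, U row3=(0, -16, -2, 6)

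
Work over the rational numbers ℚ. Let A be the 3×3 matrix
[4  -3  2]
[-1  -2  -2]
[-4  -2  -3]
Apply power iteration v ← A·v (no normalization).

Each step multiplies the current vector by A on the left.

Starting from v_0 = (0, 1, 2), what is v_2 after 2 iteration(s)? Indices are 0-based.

v_0 = (0, 1, 2).
v_1 = A·v_0 = (1, -6, -8).
v_2 = A·v_1 = (6, 27, 32).

v_2 = (6, 27, 32)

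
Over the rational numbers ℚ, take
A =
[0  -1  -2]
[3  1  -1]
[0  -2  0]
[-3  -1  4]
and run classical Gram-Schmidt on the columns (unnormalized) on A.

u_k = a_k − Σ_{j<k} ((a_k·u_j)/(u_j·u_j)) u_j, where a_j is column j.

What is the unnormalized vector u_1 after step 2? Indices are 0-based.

Step 1: u_0 = a_0 = (0, 3, 0, -3).
Step 2: u_1 = a_1 − (1/3)·u_0 = (-1, 0, -2, 0).

u_1 = (-1, 0, -2, 0)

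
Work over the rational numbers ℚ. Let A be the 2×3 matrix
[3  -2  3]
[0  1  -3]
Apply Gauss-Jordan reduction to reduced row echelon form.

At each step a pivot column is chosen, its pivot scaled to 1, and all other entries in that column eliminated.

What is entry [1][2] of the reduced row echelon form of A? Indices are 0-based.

[1] R0 /= 3  ⇒  (1, -2/3, 1)
[2] R1 /= 1  ⇒  (0, 1, -3)
     R0 -= -2/3·R1  ⇒  (1, 0, -1)

M[1][2] = -3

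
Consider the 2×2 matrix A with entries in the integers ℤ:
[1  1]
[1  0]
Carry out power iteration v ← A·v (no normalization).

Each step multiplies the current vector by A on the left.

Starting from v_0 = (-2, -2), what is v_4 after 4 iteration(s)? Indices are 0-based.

v_0 = (-2, -2).
v_1 = A·v_0 = (-4, -2).
v_2 = A·v_1 = (-6, -4).
v_3 = A·v_2 = (-10, -6).
v_4 = A·v_3 = (-16, -10).

v_4 = (-16, -10)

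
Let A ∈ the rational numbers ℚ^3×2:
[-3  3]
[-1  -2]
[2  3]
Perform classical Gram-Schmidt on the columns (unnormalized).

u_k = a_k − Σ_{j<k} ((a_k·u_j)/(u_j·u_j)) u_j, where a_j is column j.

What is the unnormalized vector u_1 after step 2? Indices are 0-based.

u_1 = (39/14, -29/14, 22/7)

Step 1: u_0 = a_0 = (-3, -1, 2).
Step 2: u_1 = a_1 − (-1/14)·u_0 = (39/14, -29/14, 22/7).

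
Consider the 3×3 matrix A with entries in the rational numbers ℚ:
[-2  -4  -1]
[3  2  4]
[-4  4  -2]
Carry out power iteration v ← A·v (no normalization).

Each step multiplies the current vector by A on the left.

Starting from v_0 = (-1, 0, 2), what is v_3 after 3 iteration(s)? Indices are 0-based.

v_3 = (-20, 40, 80)

v_0 = (-1, 0, 2).
v_1 = A·v_0 = (0, 5, 0).
v_2 = A·v_1 = (-20, 10, 20).
v_3 = A·v_2 = (-20, 40, 80).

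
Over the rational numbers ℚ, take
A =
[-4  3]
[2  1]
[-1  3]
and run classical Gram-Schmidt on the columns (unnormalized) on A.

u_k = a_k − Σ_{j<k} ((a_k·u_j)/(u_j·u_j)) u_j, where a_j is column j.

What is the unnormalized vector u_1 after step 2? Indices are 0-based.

Step 1: u_0 = a_0 = (-4, 2, -1).
Step 2: u_1 = a_1 − (-13/21)·u_0 = (11/21, 47/21, 50/21).

u_1 = (11/21, 47/21, 50/21)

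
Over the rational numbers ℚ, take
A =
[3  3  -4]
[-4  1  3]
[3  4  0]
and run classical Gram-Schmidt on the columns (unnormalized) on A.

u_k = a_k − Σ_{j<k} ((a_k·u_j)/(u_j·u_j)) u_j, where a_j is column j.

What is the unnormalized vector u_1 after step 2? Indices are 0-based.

Step 1: u_0 = a_0 = (3, -4, 3).
Step 2: u_1 = a_1 − (1/2)·u_0 = (3/2, 3, 5/2).

u_1 = (3/2, 3, 5/2)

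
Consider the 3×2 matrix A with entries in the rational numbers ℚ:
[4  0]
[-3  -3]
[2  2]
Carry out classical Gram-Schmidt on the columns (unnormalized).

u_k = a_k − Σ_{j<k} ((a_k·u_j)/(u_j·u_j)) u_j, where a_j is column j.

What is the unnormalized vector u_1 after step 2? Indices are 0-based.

u_1 = (-52/29, -48/29, 32/29)

Step 1: u_0 = a_0 = (4, -3, 2).
Step 2: u_1 = a_1 − (13/29)·u_0 = (-52/29, -48/29, 32/29).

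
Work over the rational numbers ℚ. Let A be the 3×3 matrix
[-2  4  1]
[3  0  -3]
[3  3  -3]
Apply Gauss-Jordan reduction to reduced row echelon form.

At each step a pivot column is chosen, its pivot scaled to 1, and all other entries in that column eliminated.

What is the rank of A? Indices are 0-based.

step 1: normalize row 0 (÷-2) = (1, -2, -1/2)
  row 1: subtract 3×row0 = (0, 6, -3/2)
  row 2: subtract 3×row0 = (0, 9, -3/2)
step 2: normalize row 1 (÷6) = (0, 1, -1/4)
  row 0: subtract -2×row1 = (1, 0, -1)
  row 2: subtract 9×row1 = (0, 0, 3/4)
step 3: normalize row 2 (÷3/4) = (0, 0, 1)
  row 0: subtract -1×row2 = (1, 0, 0)
  row 1: subtract -1/4×row2 = (0, 1, 0)

rank = 3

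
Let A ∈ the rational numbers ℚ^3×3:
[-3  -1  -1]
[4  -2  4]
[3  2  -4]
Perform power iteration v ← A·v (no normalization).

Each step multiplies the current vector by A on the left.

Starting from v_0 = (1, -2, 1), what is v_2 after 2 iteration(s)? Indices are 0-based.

v_2 = (-1, -52, 38)

v_0 = (1, -2, 1).
v_1 = A·v_0 = (-2, 12, -5).
v_2 = A·v_1 = (-1, -52, 38).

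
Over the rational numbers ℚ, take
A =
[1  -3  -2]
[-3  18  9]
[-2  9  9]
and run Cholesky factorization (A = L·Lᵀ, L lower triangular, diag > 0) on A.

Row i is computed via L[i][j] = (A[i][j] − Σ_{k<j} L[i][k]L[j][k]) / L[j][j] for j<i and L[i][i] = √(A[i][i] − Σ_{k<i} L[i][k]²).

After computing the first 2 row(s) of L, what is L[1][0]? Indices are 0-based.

L[1][0] = -3

Step 1: L[0][0] = √(1) = 1.
  L[1][0] = (-3) / L[0][0] = -3.
Step 2: L[1][1] = √(9) = 3.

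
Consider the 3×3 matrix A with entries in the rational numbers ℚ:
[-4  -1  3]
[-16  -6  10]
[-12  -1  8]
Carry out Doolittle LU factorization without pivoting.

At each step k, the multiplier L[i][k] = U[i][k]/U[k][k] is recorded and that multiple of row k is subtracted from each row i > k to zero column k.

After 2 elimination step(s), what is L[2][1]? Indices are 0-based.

L[2][1] = -1

Step 1: pivot at (0,0) is -4.
  row1 ← row1 − (4)·row0  ⇒  L[1][0]=4, U row1=(0, -2, -2)
  row2 ← row2 − (3)·row0  ⇒  L[2][0]=3, U row2=(0, 2, -1)
Step 2: pivot at (1,1) is -2.
  row2 ← row2 − (-1)·row1  ⇒  L[2][1]=-1, U row2=(0, 0, -3)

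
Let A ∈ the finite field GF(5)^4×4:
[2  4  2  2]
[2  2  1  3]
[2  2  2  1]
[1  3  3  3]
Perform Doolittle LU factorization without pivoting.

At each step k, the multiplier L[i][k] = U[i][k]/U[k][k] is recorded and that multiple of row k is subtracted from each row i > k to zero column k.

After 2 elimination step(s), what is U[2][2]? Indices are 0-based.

U[2][2] = 1

[col 0] pivot 2
  R1 -= 1*R0 → (0, 3, 4, 1)  (L[1][0] := 1)
  R2 -= 1*R0 → (0, 3, 0, 4)  (L[2][0] := 1)
  R3 -= 3*R0 → (0, 1, 2, 2)  (L[3][0] := 3)
[col 1] pivot 3
  R2 -= 1*R1 → (0, 0, 1, 3)  (L[2][1] := 1)
  R3 -= 2*R1 → (0, 0, 4, 0)  (L[3][1] := 2)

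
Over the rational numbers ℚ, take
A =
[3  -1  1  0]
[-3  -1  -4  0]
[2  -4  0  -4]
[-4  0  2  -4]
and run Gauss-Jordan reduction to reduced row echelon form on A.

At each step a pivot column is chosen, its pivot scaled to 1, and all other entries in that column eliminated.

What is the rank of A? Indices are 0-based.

rank = 4

pivot(0,0)=3: scale R0 → (1, -1/3, 1/3, 0)
  clear (1,0): R1 −= (-3)R0 → (0, -2, -3, 0)
  clear (2,0): R2 −= (2)R0 → (0, -10/3, -2/3, -4)
  clear (3,0): R3 −= (-4)R0 → (0, -4/3, 10/3, -4)
pivot(1,1)=-2: scale R1 → (0, 1, 3/2, 0)
  clear (0,1): R0 −= (-1/3)R1 → (1, 0, 5/6, 0)
  clear (2,1): R2 −= (-10/3)R1 → (0, 0, 13/3, -4)
  clear (3,1): R3 −= (-4/3)R1 → (0, 0, 16/3, -4)
pivot(2,2)=13/3: scale R2 → (0, 0, 1, -12/13)
  clear (0,2): R0 −= (5/6)R2 → (1, 0, 0, 10/13)
  clear (1,2): R1 −= (3/2)R2 → (0, 1, 0, 18/13)
  clear (3,2): R3 −= (16/3)R2 → (0, 0, 0, 12/13)
pivot(3,3)=12/13: scale R3 → (0, 0, 0, 1)
  clear (0,3): R0 −= (10/13)R3 → (1, 0, 0, 0)
  clear (1,3): R1 −= (18/13)R3 → (0, 1, 0, 0)
  clear (2,3): R2 −= (-12/13)R3 → (0, 0, 1, 0)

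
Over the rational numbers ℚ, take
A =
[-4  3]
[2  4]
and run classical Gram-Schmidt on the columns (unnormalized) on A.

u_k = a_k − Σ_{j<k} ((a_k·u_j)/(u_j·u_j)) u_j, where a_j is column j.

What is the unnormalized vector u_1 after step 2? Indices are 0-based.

u_1 = (11/5, 22/5)

Step 1: u_0 = a_0 = (-4, 2).
Step 2: u_1 = a_1 − (-1/5)·u_0 = (11/5, 22/5).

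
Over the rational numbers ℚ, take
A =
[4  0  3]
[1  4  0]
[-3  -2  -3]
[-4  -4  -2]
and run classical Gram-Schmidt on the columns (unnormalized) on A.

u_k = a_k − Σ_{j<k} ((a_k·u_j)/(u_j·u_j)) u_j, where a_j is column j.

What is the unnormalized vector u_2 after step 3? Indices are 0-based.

Step 1: u_0 = a_0 = (4, 1, -3, -4).
Step 2: u_1 = a_1 − (13/21)·u_0 = (-52/21, 71/21, -1/7, -32/21).
Step 3: u_2 = a_2 − (29/42)·u_0 − (-83/418)·u_1 = (-53/209, -4/209, -200/209, 96/209).

u_2 = (-53/209, -4/209, -200/209, 96/209)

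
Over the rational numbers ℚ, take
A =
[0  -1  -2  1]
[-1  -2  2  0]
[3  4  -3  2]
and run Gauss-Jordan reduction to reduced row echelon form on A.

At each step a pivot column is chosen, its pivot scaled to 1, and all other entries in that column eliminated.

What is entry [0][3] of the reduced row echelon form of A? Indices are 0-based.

[1] R0 <-> R1
[1] R0 /= -1  ⇒  (1, 2, -2, 0)
     R2 -= 3·R0  ⇒  (0, -2, 3, 2)
[2] R1 /= -1  ⇒  (0, 1, 2, -1)
     R0 -= 2·R1  ⇒  (1, 0, -6, 2)
     R2 -= -2·R1  ⇒  (0, 0, 7, 0)
[3] R2 /= 7  ⇒  (0, 0, 1, 0)
     R0 -= -6·R2  ⇒  (1, 0, 0, 2)
     R1 -= 2·R2  ⇒  (0, 1, 0, -1)

M[0][3] = 2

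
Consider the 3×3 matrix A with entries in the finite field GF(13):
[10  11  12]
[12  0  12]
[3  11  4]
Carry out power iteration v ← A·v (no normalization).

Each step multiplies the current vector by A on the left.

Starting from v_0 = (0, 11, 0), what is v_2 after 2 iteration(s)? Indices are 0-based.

v_2 = (10, 5, 2)

v_0 = (0, 11, 0).
v_1 = A·v_0 = (4, 0, 4).
v_2 = A·v_1 = (10, 5, 2).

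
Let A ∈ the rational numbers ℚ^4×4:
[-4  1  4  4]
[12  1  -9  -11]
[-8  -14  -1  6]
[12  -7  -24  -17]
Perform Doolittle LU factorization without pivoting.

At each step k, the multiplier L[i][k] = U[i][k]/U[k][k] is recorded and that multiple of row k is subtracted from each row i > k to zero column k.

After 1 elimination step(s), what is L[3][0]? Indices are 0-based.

L[3][0] = -3

[col 0] pivot -4
  R1 -= -3*R0 → (0, 4, 3, 1)  (L[1][0] := -3)
  R2 -= 2*R0 → (0, -16, -9, -2)  (L[2][0] := 2)
  R3 -= -3*R0 → (0, -4, -12, -5)  (L[3][0] := -3)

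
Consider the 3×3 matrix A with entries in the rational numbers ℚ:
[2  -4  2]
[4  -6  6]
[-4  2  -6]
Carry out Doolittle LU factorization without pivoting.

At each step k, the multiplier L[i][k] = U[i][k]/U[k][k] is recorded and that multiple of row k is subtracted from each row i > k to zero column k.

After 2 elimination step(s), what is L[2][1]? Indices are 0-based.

L[2][1] = -3

k=0: U[0][0]=2
  eliminate (1,0): mult=2, new row 1: (0, 2, 2); set L[1][0]=2
  eliminate (2,0): mult=-2, new row 2: (0, -6, -2); set L[2][0]=-2
k=1: U[1][1]=2
  eliminate (2,1): mult=-3, new row 2: (0, 0, 4); set L[2][1]=-3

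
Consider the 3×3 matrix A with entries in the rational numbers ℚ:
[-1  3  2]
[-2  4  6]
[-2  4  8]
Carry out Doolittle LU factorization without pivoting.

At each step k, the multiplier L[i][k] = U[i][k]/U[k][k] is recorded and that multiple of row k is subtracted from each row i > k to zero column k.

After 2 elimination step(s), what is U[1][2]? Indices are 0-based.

k=0: U[0][0]=-1
  eliminate (1,0): mult=2, new row 1: (0, -2, 2); set L[1][0]=2
  eliminate (2,0): mult=2, new row 2: (0, -2, 4); set L[2][0]=2
k=1: U[1][1]=-2
  eliminate (2,1): mult=1, new row 2: (0, 0, 2); set L[2][1]=1

U[1][2] = 2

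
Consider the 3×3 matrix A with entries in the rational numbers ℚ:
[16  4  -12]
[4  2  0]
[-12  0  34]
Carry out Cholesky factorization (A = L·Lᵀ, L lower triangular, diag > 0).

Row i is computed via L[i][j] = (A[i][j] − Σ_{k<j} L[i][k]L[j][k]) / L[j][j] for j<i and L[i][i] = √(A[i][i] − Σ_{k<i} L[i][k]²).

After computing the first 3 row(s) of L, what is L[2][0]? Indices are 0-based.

L[2][0] = -3

Step 1: L[0][0] = √(16) = 4.
  L[1][0] = (4) / L[0][0] = 1.
Step 2: L[1][1] = √(1) = 1.
  L[2][0] = (-12) / L[0][0] = -3.
  L[2][1] = (3) / L[1][1] = 3.
Step 3: L[2][2] = √(16) = 4.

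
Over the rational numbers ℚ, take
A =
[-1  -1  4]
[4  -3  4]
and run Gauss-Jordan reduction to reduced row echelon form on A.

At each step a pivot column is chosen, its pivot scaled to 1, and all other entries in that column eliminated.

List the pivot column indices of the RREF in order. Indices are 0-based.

pivot columns: 0, 1

[1] R0 /= -1  ⇒  (1, 1, -4)
     R1 -= 4·R0  ⇒  (0, -7, 20)
[2] R1 /= -7  ⇒  (0, 1, -20/7)
     R0 -= 1·R1  ⇒  (1, 0, -8/7)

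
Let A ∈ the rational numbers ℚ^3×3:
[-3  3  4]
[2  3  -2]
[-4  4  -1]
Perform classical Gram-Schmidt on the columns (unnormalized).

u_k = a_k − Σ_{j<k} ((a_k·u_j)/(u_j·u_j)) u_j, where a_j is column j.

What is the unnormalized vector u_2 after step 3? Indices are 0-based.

Step 1: u_0 = a_0 = (-3, 2, -4).
Step 2: u_1 = a_1 − (-19/29)·u_0 = (30/29, 125/29, 40/29).
Step 3: u_2 = a_2 − (-12/29)·u_0 − (-34/125)·u_1 = (76/25, 0, -57/25).

u_2 = (76/25, 0, -57/25)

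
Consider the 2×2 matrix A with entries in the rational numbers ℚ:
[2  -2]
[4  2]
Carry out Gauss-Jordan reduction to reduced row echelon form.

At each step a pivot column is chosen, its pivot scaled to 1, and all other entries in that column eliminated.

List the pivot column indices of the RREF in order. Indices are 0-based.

pivot columns: 0, 1

pivot(0,0)=2: scale R0 → (1, -1)
  clear (1,0): R1 −= (4)R0 → (0, 6)
pivot(1,1)=6: scale R1 → (0, 1)
  clear (0,1): R0 −= (-1)R1 → (1, 0)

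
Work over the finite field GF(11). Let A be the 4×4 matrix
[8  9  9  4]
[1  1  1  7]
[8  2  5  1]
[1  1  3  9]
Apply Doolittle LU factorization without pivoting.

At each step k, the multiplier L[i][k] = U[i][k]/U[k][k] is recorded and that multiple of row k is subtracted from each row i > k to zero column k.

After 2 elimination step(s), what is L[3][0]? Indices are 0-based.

L[3][0] = 7

[col 0] pivot 8
  R1 -= 7*R0 → (0, 4, 4, 1)  (L[1][0] := 7)
  R2 -= 1*R0 → (0, 4, 7, 8)  (L[2][0] := 1)
  R3 -= 7*R0 → (0, 4, 6, 3)  (L[3][0] := 7)
[col 1] pivot 4
  R2 -= 1*R1 → (0, 0, 3, 7)  (L[2][1] := 1)
  R3 -= 1*R1 → (0, 0, 2, 2)  (L[3][1] := 1)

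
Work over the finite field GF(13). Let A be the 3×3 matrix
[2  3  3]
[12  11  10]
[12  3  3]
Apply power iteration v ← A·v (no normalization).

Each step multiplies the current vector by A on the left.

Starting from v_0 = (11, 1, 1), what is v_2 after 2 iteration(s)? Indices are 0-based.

v_2 = (6, 6, 0)

v_0 = (11, 1, 1).
v_1 = A·v_0 = (2, 10, 8).
v_2 = A·v_1 = (6, 6, 0).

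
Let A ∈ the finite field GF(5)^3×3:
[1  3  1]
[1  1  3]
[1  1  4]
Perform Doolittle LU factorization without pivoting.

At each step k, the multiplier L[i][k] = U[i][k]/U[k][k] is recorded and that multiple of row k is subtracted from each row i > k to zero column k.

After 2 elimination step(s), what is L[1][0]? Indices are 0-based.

Step 1: pivot at (0,0) is 1.
  row1 ← row1 − (1)·row0  ⇒  L[1][0]=1, U row1=(0, 3, 2)
  row2 ← row2 − (1)·row0  ⇒  L[2][0]=1, U row2=(0, 3, 3)
Step 2: pivot at (1,1) is 3.
  row2 ← row2 − (1)·row1  ⇒  L[2][1]=1, U row2=(0, 0, 1)

L[1][0] = 1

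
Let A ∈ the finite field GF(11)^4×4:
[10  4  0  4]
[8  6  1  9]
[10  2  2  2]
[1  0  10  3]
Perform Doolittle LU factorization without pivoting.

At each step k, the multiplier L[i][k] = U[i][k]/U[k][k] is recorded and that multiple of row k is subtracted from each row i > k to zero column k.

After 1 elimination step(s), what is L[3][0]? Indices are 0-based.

L[3][0] = 10

k=0: U[0][0]=10
  eliminate (1,0): mult=3, new row 1: (0, 5, 1, 8); set L[1][0]=3
  eliminate (2,0): mult=1, new row 2: (0, 9, 2, 9); set L[2][0]=1
  eliminate (3,0): mult=10, new row 3: (0, 4, 10, 7); set L[3][0]=10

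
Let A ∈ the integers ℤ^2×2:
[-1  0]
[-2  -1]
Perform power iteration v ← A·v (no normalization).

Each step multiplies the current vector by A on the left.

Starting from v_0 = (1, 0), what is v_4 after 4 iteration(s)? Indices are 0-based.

v_0 = (1, 0).
v_1 = A·v_0 = (-1, -2).
v_2 = A·v_1 = (1, 4).
v_3 = A·v_2 = (-1, -6).
v_4 = A·v_3 = (1, 8).

v_4 = (1, 8)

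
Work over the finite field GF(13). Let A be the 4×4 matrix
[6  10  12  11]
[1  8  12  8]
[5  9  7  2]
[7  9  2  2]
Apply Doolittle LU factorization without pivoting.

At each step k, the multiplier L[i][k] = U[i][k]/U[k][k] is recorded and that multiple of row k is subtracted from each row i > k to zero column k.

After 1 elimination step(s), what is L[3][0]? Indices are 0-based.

k=0: U[0][0]=6
  eliminate (1,0): mult=11, new row 1: (0, 2, 10, 4); set L[1][0]=11
  eliminate (2,0): mult=3, new row 2: (0, 5, 10, 8); set L[2][0]=3
  eliminate (3,0): mult=12, new row 3: (0, 6, 1, 0); set L[3][0]=12

L[3][0] = 12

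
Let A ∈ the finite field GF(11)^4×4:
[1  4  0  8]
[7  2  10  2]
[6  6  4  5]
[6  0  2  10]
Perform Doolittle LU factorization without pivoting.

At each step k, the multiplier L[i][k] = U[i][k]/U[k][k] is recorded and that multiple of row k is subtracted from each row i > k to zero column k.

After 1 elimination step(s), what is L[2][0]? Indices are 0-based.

[col 0] pivot 1
  R1 -= 7*R0 → (0, 7, 10, 1)  (L[1][0] := 7)
  R2 -= 6*R0 → (0, 4, 4, 1)  (L[2][0] := 6)
  R3 -= 6*R0 → (0, 9, 2, 6)  (L[3][0] := 6)

L[2][0] = 6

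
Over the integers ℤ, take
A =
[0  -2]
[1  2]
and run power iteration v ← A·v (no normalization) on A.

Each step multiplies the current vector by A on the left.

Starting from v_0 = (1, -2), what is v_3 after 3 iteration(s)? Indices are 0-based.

v_0 = (1, -2).
v_1 = A·v_0 = (4, -3).
v_2 = A·v_1 = (6, -2).
v_3 = A·v_2 = (4, 2).

v_3 = (4, 2)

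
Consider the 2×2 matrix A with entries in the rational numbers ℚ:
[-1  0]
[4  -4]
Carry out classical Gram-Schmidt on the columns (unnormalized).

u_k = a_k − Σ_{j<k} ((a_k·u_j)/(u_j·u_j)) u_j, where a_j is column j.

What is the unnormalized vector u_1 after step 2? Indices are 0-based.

u_1 = (-16/17, -4/17)

Step 1: u_0 = a_0 = (-1, 4).
Step 2: u_1 = a_1 − (-16/17)·u_0 = (-16/17, -4/17).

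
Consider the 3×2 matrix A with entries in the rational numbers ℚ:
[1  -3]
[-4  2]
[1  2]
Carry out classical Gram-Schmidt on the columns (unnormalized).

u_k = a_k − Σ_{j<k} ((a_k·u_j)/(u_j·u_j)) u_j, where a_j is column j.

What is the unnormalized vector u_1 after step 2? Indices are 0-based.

Step 1: u_0 = a_0 = (1, -4, 1).
Step 2: u_1 = a_1 − (-1/2)·u_0 = (-5/2, 0, 5/2).

u_1 = (-5/2, 0, 5/2)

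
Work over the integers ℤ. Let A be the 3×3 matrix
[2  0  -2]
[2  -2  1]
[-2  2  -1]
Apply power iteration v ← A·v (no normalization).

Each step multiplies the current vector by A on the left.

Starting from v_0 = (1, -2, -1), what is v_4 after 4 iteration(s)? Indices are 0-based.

v_4 = (158, -127, 127)

v_0 = (1, -2, -1).
v_1 = A·v_0 = (4, 5, -5).
v_2 = A·v_1 = (18, -7, 7).
v_3 = A·v_2 = (22, 57, -57).
v_4 = A·v_3 = (158, -127, 127).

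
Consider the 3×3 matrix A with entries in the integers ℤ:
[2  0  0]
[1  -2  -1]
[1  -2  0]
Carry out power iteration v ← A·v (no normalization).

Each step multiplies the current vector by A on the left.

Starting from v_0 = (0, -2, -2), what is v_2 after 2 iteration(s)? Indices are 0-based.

v_2 = (0, -16, -12)

v_0 = (0, -2, -2).
v_1 = A·v_0 = (0, 6, 4).
v_2 = A·v_1 = (0, -16, -12).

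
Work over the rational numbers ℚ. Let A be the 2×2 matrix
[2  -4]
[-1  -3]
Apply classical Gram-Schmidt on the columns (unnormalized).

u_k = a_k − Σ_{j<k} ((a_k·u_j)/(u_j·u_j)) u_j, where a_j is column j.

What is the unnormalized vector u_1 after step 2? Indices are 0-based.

Step 1: u_0 = a_0 = (2, -1).
Step 2: u_1 = a_1 − (-1)·u_0 = (-2, -4).

u_1 = (-2, -4)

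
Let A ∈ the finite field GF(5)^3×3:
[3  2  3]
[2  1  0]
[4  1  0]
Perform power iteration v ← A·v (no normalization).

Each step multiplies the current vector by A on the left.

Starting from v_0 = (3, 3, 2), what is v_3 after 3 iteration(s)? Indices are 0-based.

v_3 = (4, 3, 0)

v_0 = (3, 3, 2).
v_1 = A·v_0 = (1, 4, 0).
v_2 = A·v_1 = (1, 1, 3).
v_3 = A·v_2 = (4, 3, 0).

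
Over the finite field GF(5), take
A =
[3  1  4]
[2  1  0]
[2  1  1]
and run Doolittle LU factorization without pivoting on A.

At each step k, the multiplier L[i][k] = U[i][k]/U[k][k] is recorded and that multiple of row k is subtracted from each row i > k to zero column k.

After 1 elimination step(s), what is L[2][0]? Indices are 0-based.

Step 1: pivot at (0,0) is 3.
  row1 ← row1 − (4)·row0  ⇒  L[1][0]=4, U row1=(0, 2, 4)
  row2 ← row2 − (4)·row0  ⇒  L[2][0]=4, U row2=(0, 2, 0)

L[2][0] = 4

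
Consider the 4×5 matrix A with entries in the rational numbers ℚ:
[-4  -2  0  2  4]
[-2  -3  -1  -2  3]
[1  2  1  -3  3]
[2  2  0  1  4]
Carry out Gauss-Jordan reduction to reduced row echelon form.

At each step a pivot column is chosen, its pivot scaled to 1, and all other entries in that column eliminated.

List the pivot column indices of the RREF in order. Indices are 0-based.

pivot columns: 0, 1, 2, 3

pivot(0,0)=-4: scale R0 → (1, 1/2, 0, -1/2, -1)
  clear (1,0): R1 −= (-2)R0 → (0, -2, -1, -3, 1)
  clear (2,0): R2 −= (1)R0 → (0, 3/2, 1, -5/2, 4)
  clear (3,0): R3 −= (2)R0 → (0, 1, 0, 2, 6)
pivot(1,1)=-2: scale R1 → (0, 1, 1/2, 3/2, -1/2)
  clear (0,1): R0 −= (1/2)R1 → (1, 0, -1/4, -5/4, -3/4)
  clear (2,1): R2 −= (3/2)R1 → (0, 0, 1/4, -19/4, 19/4)
  clear (3,1): R3 −= (1)R1 → (0, 0, -1/2, 1/2, 13/2)
pivot(2,2)=1/4: scale R2 → (0, 0, 1, -19, 19)
  clear (0,2): R0 −= (-1/4)R2 → (1, 0, 0, -6, 4)
  clear (1,2): R1 −= (1/2)R2 → (0, 1, 0, 11, -10)
  clear (3,2): R3 −= (-1/2)R2 → (0, 0, 0, -9, 16)
pivot(3,3)=-9: scale R3 → (0, 0, 0, 1, -16/9)
  clear (0,3): R0 −= (-6)R3 → (1, 0, 0, 0, -20/3)
  clear (1,3): R1 −= (11)R3 → (0, 1, 0, 0, 86/9)
  clear (2,3): R2 −= (-19)R3 → (0, 0, 1, 0, -133/9)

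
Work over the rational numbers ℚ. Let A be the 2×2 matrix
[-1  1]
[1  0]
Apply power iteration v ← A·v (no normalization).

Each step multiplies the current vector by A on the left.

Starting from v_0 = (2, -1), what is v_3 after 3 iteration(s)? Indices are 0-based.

v_3 = (-8, 5)

v_0 = (2, -1).
v_1 = A·v_0 = (-3, 2).
v_2 = A·v_1 = (5, -3).
v_3 = A·v_2 = (-8, 5).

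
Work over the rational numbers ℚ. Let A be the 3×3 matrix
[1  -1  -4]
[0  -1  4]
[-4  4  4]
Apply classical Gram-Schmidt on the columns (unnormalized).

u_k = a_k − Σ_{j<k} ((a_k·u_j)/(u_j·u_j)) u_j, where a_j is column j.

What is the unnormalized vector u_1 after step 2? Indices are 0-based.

u_1 = (0, -1, 0)

Step 1: u_0 = a_0 = (1, 0, -4).
Step 2: u_1 = a_1 − (-1)·u_0 = (0, -1, 0).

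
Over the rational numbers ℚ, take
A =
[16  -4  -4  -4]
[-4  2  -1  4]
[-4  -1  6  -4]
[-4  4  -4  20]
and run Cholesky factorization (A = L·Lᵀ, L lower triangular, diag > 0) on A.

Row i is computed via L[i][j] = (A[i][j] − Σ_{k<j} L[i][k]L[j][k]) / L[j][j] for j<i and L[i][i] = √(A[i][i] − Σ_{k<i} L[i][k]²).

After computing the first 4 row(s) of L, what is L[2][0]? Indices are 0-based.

Step 1: L[0][0] = √(16) = 4.
  L[1][0] = (-4) / L[0][0] = -1.
Step 2: L[1][1] = √(1) = 1.
  L[2][0] = (-4) / L[0][0] = -1.
  L[2][1] = (-2) / L[1][1] = -2.
Step 3: L[2][2] = √(1) = 1.
  L[3][0] = (-4) / L[0][0] = -1.
  L[3][1] = (3) / L[1][1] = 3.
  L[3][2] = (1) / L[2][2] = 1.
Step 4: L[3][3] = √(9) = 3.

L[2][0] = -1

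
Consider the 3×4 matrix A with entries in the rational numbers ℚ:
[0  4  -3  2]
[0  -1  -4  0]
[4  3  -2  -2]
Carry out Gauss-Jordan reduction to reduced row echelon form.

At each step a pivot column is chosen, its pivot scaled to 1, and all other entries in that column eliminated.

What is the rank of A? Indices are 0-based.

rank = 3

step 1: exchange rows 0,2
step 1: normalize row 0 (÷4) = (1, 3/4, -1/2, -1/2)
step 2: normalize row 1 (÷-1) = (0, 1, 4, 0)
  row 0: subtract 3/4×row1 = (1, 0, -7/2, -1/2)
  row 2: subtract 4×row1 = (0, 0, -19, 2)
step 3: normalize row 2 (÷-19) = (0, 0, 1, -2/19)
  row 0: subtract -7/2×row2 = (1, 0, 0, -33/38)
  row 1: subtract 4×row2 = (0, 1, 0, 8/19)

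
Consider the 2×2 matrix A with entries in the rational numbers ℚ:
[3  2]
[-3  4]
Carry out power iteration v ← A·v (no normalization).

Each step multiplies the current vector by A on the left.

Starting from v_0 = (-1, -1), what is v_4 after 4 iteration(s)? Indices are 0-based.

v_0 = (-1, -1).
v_1 = A·v_0 = (-5, -1).
v_2 = A·v_1 = (-17, 11).
v_3 = A·v_2 = (-29, 95).
v_4 = A·v_3 = (103, 467).

v_4 = (103, 467)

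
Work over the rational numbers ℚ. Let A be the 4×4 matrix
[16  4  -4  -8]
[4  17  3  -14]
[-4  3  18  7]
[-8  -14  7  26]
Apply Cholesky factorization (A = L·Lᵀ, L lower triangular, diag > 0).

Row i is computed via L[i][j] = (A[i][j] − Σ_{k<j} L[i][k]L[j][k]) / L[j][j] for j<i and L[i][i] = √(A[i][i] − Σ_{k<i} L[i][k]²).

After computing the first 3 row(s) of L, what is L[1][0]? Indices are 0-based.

L[1][0] = 1

Step 1: L[0][0] = √(16) = 4.
  L[1][0] = (4) / L[0][0] = 1.
Step 2: L[1][1] = √(16) = 4.
  L[2][0] = (-4) / L[0][0] = -1.
  L[2][1] = (4) / L[1][1] = 1.
Step 3: L[2][2] = √(16) = 4.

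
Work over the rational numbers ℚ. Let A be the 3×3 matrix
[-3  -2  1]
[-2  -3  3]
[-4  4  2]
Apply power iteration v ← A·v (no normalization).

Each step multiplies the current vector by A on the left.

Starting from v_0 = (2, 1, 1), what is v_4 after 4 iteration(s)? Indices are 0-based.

v_4 = (507, 460, 68)

v_0 = (2, 1, 1).
v_1 = A·v_0 = (-7, -4, -2).
v_2 = A·v_1 = (27, 20, 8).
v_3 = A·v_2 = (-113, -90, -12).
v_4 = A·v_3 = (507, 460, 68).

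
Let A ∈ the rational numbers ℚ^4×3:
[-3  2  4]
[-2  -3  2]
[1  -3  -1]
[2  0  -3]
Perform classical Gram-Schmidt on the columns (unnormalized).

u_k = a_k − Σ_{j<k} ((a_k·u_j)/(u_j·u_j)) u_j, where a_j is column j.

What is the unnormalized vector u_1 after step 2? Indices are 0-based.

u_1 = (3/2, -10/3, -17/6, 1/3)

Step 1: u_0 = a_0 = (-3, -2, 1, 2).
Step 2: u_1 = a_1 − (-1/6)·u_0 = (3/2, -10/3, -17/6, 1/3).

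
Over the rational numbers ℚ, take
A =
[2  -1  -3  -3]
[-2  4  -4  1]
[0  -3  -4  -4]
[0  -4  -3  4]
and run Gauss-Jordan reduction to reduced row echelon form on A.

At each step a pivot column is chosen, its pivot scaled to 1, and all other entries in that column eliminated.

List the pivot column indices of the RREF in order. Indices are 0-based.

[1] R0 /= 2  ⇒  (1, -1/2, -3/2, -3/2)
     R1 -= -2·R0  ⇒  (0, 3, -7, -2)
[2] R1 /= 3  ⇒  (0, 1, -7/3, -2/3)
     R0 -= -1/2·R1  ⇒  (1, 0, -8/3, -11/6)
     R2 -= -3·R1  ⇒  (0, 0, -11, -6)
     R3 -= -4·R1  ⇒  (0, 0, -37/3, 4/3)
[3] R2 /= -11  ⇒  (0, 0, 1, 6/11)
     R0 -= -8/3·R2  ⇒  (1, 0, 0, -25/66)
     R1 -= -7/3·R2  ⇒  (0, 1, 0, 20/33)
     R3 -= -37/3·R2  ⇒  (0, 0, 0, 266/33)
[4] R3 /= 266/33  ⇒  (0, 0, 0, 1)
     R0 -= -25/66·R3  ⇒  (1, 0, 0, 0)
     R1 -= 20/33·R3  ⇒  (0, 1, 0, 0)
     R2 -= 6/11·R3  ⇒  (0, 0, 1, 0)

pivot columns: 0, 1, 2, 3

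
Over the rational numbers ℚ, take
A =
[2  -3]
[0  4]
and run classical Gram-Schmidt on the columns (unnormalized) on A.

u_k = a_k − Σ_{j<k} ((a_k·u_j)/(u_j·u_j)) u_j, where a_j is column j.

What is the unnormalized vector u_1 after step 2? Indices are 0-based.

Step 1: u_0 = a_0 = (2, 0).
Step 2: u_1 = a_1 − (-3/2)·u_0 = (0, 4).

u_1 = (0, 4)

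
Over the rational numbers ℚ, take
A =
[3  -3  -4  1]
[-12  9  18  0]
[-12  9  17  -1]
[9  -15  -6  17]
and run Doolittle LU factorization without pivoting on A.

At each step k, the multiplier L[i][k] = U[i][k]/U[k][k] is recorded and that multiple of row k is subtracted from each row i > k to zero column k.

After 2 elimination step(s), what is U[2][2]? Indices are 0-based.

U[2][2] = -1

[col 0] pivot 3
  R1 -= -4*R0 → (0, -3, 2, 4)  (L[1][0] := -4)
  R2 -= -4*R0 → (0, -3, 1, 3)  (L[2][0] := -4)
  R3 -= 3*R0 → (0, -6, 6, 14)  (L[3][0] := 3)
[col 1] pivot -3
  R2 -= 1*R1 → (0, 0, -1, -1)  (L[2][1] := 1)
  R3 -= 2*R1 → (0, 0, 2, 6)  (L[3][1] := 2)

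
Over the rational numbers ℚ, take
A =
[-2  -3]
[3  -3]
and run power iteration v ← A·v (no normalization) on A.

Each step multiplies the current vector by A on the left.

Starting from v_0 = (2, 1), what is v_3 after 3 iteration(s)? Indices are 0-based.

v_3 = (80, 105)

v_0 = (2, 1).
v_1 = A·v_0 = (-7, 3).
v_2 = A·v_1 = (5, -30).
v_3 = A·v_2 = (80, 105).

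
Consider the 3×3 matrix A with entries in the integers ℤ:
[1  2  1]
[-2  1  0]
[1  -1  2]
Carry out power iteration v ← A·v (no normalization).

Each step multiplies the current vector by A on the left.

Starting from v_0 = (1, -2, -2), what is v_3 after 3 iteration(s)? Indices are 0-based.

v_0 = (1, -2, -2).
v_1 = A·v_0 = (-5, -4, -1).
v_2 = A·v_1 = (-14, 6, -3).
v_3 = A·v_2 = (-5, 34, -26).

v_3 = (-5, 34, -26)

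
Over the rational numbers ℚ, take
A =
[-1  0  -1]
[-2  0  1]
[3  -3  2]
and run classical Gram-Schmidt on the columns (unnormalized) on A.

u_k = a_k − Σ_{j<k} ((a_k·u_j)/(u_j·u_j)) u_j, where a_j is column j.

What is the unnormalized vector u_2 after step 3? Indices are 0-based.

Step 1: u_0 = a_0 = (-1, -2, 3).
Step 2: u_1 = a_1 − (-9/14)·u_0 = (-9/14, -9/7, -15/14).
Step 3: u_2 = a_2 − (5/14)·u_0 − (-13/15)·u_1 = (-6/5, 3/5, 0).

u_2 = (-6/5, 3/5, 0)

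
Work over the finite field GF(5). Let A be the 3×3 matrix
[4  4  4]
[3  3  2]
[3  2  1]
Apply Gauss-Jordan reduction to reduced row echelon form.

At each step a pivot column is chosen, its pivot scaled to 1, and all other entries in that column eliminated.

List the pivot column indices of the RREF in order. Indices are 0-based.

pivot(0,0)=4: scale R0 → (1, 1, 1)
  clear (1,0): R1 −= (3)R0 → (0, 0, 4)
  clear (2,0): R2 −= (3)R0 → (0, 4, 3)
pivot(1,1): swap R1↔R2
pivot(1,1)=4: scale R1 → (0, 1, 2)
  clear (0,1): R0 −= (1)R1 → (1, 0, 4)
pivot(2,2)=4: scale R2 → (0, 0, 1)
  clear (0,2): R0 −= (4)R2 → (1, 0, 0)
  clear (1,2): R1 −= (2)R2 → (0, 1, 0)

pivot columns: 0, 1, 2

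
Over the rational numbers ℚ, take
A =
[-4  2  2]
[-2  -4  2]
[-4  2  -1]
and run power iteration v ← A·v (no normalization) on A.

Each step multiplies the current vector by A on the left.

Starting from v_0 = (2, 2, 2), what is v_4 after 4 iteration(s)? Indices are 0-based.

v_0 = (2, 2, 2).
v_1 = A·v_0 = (0, -8, -6).
v_2 = A·v_1 = (-28, 20, -10).
v_3 = A·v_2 = (132, -44, 162).
v_4 = A·v_3 = (-292, 236, -778).

v_4 = (-292, 236, -778)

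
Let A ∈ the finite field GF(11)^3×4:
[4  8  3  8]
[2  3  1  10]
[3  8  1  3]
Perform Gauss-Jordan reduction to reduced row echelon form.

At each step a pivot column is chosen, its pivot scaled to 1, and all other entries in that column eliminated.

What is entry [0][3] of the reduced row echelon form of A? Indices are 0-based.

step 1: normalize row 0 (÷4) = (1, 2, 9, 2)
  row 1: subtract 2×row0 = (0, 10, 5, 6)
  row 2: subtract 3×row0 = (0, 2, 7, 8)
step 2: normalize row 1 (÷10) = (0, 1, 6, 5)
  row 0: subtract 2×row1 = (1, 0, 8, 3)
  row 2: subtract 2×row1 = (0, 0, 6, 9)
step 3: normalize row 2 (÷6) = (0, 0, 1, 7)
  row 0: subtract 8×row2 = (1, 0, 0, 2)
  row 1: subtract 6×row2 = (0, 1, 0, 7)

M[0][3] = 2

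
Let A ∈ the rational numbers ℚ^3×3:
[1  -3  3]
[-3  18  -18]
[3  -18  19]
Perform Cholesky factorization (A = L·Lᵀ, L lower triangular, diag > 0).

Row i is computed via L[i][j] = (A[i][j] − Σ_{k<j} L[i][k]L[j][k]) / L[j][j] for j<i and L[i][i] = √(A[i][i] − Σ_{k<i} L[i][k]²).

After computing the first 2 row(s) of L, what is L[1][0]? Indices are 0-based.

L[1][0] = -3

Step 1: L[0][0] = √(1) = 1.
  L[1][0] = (-3) / L[0][0] = -3.
Step 2: L[1][1] = √(9) = 3.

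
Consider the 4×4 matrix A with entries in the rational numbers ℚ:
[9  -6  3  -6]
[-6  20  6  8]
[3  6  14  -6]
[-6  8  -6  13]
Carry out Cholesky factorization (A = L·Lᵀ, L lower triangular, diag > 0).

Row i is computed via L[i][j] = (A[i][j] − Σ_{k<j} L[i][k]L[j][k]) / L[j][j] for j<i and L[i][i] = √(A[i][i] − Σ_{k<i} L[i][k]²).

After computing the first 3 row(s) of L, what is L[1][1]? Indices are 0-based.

Step 1: L[0][0] = √(9) = 3.
  L[1][0] = (-6) / L[0][0] = -2.
Step 2: L[1][1] = √(16) = 4.
  L[2][0] = (3) / L[0][0] = 1.
  L[2][1] = (8) / L[1][1] = 2.
Step 3: L[2][2] = √(9) = 3.

L[1][1] = 4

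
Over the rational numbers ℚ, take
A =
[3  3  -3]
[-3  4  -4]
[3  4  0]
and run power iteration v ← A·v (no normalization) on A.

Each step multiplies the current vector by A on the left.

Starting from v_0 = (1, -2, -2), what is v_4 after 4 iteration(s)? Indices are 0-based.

v_4 = (-81, -465, 5)

v_0 = (1, -2, -2).
v_1 = A·v_0 = (3, -3, -5).
v_2 = A·v_1 = (15, -1, -3).
v_3 = A·v_2 = (51, -37, 41).
v_4 = A·v_3 = (-81, -465, 5).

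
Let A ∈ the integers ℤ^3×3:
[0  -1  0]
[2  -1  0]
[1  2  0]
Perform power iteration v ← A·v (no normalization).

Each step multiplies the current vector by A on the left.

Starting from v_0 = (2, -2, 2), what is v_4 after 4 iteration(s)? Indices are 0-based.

v_0 = (2, -2, 2).
v_1 = A·v_0 = (2, 6, -2).
v_2 = A·v_1 = (-6, -2, 14).
v_3 = A·v_2 = (2, -10, -10).
v_4 = A·v_3 = (10, 14, -18).

v_4 = (10, 14, -18)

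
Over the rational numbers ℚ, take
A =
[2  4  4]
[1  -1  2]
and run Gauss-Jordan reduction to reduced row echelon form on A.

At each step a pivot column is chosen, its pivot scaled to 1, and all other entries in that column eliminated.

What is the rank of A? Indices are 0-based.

step 1: normalize row 0 (÷2) = (1, 2, 2)
  row 1: subtract 1×row0 = (0, -3, 0)
step 2: normalize row 1 (÷-3) = (0, 1, 0)
  row 0: subtract 2×row1 = (1, 0, 2)

rank = 2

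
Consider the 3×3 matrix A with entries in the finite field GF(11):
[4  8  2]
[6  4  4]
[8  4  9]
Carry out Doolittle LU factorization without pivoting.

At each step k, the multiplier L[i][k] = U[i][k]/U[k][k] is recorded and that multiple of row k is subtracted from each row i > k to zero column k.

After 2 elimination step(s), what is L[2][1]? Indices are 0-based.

L[2][1] = 7

k=0: U[0][0]=4
  eliminate (1,0): mult=7, new row 1: (0, 3, 1); set L[1][0]=7
  eliminate (2,0): mult=2, new row 2: (0, 10, 5); set L[2][0]=2
k=1: U[1][1]=3
  eliminate (2,1): mult=7, new row 2: (0, 0, 9); set L[2][1]=7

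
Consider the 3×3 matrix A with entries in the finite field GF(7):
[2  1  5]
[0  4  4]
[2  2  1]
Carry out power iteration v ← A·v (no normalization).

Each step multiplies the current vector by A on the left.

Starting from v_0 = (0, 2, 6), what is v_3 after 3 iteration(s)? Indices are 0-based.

v_0 = (0, 2, 6).
v_1 = A·v_0 = (4, 4, 3).
v_2 = A·v_1 = (6, 0, 5).
v_3 = A·v_2 = (2, 6, 3).

v_3 = (2, 6, 3)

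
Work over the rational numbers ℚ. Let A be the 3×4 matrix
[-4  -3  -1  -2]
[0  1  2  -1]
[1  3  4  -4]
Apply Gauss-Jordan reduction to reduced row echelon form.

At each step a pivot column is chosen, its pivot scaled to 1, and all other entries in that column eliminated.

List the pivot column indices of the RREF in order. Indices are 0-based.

pivot columns: 0, 1, 2

step 1: normalize row 0 (÷-4) = (1, 3/4, 1/4, 1/2)
  row 2: subtract 1×row0 = (0, 9/4, 15/4, -9/2)
step 2: normalize row 1 (÷1) = (0, 1, 2, -1)
  row 0: subtract 3/4×row1 = (1, 0, -5/4, 5/4)
  row 2: subtract 9/4×row1 = (0, 0, -3/4, -9/4)
step 3: normalize row 2 (÷-3/4) = (0, 0, 1, 3)
  row 0: subtract -5/4×row2 = (1, 0, 0, 5)
  row 1: subtract 2×row2 = (0, 1, 0, -7)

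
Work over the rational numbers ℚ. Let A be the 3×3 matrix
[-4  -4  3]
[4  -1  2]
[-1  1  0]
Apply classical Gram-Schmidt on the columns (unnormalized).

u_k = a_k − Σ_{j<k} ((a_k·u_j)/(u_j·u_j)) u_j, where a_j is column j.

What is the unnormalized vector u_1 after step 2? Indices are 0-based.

Step 1: u_0 = a_0 = (-4, 4, -1).
Step 2: u_1 = a_1 − (1/3)·u_0 = (-8/3, -7/3, 4/3).

u_1 = (-8/3, -7/3, 4/3)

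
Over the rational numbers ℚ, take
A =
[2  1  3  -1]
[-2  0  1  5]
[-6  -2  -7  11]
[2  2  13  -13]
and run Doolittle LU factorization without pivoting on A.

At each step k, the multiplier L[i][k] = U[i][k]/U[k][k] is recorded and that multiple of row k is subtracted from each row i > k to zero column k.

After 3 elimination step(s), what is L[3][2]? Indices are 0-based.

L[3][2] = -3

k=0: U[0][0]=2
  eliminate (1,0): mult=-1, new row 1: (0, 1, 4, 4); set L[1][0]=-1
  eliminate (2,0): mult=-3, new row 2: (0, 1, 2, 8); set L[2][0]=-3
  eliminate (3,0): mult=1, new row 3: (0, 1, 10, -12); set L[3][0]=1
k=1: U[1][1]=1
  eliminate (2,1): mult=1, new row 2: (0, 0, -2, 4); set L[2][1]=1
  eliminate (3,1): mult=1, new row 3: (0, 0, 6, -16); set L[3][1]=1
k=2: U[2][2]=-2
  eliminate (3,2): mult=-3, new row 3: (0, 0, 0, -4); set L[3][2]=-3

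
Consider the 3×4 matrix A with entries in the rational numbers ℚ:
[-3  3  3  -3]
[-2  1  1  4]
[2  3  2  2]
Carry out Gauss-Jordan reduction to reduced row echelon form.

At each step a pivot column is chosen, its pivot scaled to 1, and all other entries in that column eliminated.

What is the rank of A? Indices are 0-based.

[1] R0 /= -3  ⇒  (1, -1, -1, 1)
     R1 -= -2·R0  ⇒  (0, -1, -1, 6)
     R2 -= 2·R0  ⇒  (0, 5, 4, 0)
[2] R1 /= -1  ⇒  (0, 1, 1, -6)
     R0 -= -1·R1  ⇒  (1, 0, 0, -5)
     R2 -= 5·R1  ⇒  (0, 0, -1, 30)
[3] R2 /= -1  ⇒  (0, 0, 1, -30)
     R1 -= 1·R2  ⇒  (0, 1, 0, 24)

rank = 3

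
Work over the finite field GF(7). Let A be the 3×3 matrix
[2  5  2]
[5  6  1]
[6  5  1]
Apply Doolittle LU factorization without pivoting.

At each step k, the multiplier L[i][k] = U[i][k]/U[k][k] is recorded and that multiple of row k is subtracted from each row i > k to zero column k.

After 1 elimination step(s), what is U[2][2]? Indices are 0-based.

U[2][2] = 2

k=0: U[0][0]=2
  eliminate (1,0): mult=6, new row 1: (0, 4, 3); set L[1][0]=6
  eliminate (2,0): mult=3, new row 2: (0, 4, 2); set L[2][0]=3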